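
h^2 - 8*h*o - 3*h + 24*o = (h - 3)*(h - 8*o)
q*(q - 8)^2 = q^3 - 16*q^2 + 64*q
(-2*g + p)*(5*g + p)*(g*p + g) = -10*g^3*p - 10*g^3 + 3*g^2*p^2 + 3*g^2*p + g*p^3 + g*p^2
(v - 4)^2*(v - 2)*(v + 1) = v^4 - 9*v^3 + 22*v^2 - 32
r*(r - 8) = r^2 - 8*r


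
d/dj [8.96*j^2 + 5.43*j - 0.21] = 17.92*j + 5.43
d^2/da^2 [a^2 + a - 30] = 2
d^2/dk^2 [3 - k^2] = -2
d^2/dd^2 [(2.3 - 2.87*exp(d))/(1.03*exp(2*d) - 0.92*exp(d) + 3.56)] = (-3.044783*exp(4*d) + 7.040668*exp(3*d) + 56.603856*exp(2*d) - 41.187664*exp(d) - 28.840272)*exp(d)/(1.092727*exp(6*d) - 2.928084*exp(5*d) + 13.945788*exp(4*d) - 21.019424*exp(3*d) + 48.200976*exp(2*d) - 34.979136*exp(d) + 45.118016)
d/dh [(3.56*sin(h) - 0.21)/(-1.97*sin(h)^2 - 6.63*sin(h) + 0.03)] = (7.0132*sin(h)^2 - 0.827400000000001*sin(h) - 1.2855)*cos(h)/(3.8809*sin(h)^4 + 26.1222*sin(h)^3 + 43.8387*sin(h)^2 - 0.3978*sin(h) + 0.0009)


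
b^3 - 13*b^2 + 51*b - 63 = (b - 7)*(b - 3)^2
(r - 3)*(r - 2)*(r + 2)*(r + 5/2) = r^4 - r^3/2 - 23*r^2/2 + 2*r + 30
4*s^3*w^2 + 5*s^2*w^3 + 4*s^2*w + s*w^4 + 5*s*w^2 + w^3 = w*(s + w)*(4*s + w)*(s*w + 1)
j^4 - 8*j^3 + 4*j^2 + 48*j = j*(j - 6)*(j - 4)*(j + 2)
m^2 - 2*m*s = m*(m - 2*s)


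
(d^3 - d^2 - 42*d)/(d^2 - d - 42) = d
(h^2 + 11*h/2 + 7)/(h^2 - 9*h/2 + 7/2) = (2*h^2 + 11*h + 14)/(2*h^2 - 9*h + 7)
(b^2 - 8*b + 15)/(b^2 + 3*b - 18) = (b - 5)/(b + 6)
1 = 1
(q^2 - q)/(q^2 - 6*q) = (q - 1)/(q - 6)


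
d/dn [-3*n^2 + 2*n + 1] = 2 - 6*n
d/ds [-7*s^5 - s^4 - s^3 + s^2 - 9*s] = -35*s^4 - 4*s^3 - 3*s^2 + 2*s - 9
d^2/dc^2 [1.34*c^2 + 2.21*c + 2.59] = 2.68000000000000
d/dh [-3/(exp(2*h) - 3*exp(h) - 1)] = (6*exp(h) - 9)*exp(h)/(-exp(2*h) + 3*exp(h) + 1)^2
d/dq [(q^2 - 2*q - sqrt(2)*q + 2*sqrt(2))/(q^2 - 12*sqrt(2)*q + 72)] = (-11*sqrt(2)*q^2 + 2*q^2 - 4*sqrt(2)*q + 144*q - 72*sqrt(2) - 96)/(q^4 - 24*sqrt(2)*q^3 + 432*q^2 - 1728*sqrt(2)*q + 5184)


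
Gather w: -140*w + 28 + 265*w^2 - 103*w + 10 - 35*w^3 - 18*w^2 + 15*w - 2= -35*w^3 + 247*w^2 - 228*w + 36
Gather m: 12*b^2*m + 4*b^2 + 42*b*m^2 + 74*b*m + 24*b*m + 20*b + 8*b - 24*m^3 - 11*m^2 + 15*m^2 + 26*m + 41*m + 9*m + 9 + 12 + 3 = 4*b^2 + 28*b - 24*m^3 + m^2*(42*b + 4) + m*(12*b^2 + 98*b + 76) + 24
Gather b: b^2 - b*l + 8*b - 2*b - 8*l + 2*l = b^2 + b*(6 - l) - 6*l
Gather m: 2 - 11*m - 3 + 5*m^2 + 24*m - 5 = 5*m^2 + 13*m - 6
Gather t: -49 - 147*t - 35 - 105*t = -252*t - 84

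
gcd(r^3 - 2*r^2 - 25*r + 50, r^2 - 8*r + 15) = r - 5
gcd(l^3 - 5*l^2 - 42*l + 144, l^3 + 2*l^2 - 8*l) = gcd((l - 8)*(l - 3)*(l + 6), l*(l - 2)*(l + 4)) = 1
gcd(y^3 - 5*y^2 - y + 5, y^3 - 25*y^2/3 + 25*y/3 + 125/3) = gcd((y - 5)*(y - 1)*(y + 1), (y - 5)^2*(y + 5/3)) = y - 5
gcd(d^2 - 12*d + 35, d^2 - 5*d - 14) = d - 7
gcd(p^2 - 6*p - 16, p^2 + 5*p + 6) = p + 2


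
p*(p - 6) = p^2 - 6*p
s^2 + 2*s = s*(s + 2)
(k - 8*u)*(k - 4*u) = k^2 - 12*k*u + 32*u^2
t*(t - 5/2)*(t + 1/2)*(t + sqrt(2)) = t^4 - 2*t^3 + sqrt(2)*t^3 - 2*sqrt(2)*t^2 - 5*t^2/4 - 5*sqrt(2)*t/4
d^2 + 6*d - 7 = (d - 1)*(d + 7)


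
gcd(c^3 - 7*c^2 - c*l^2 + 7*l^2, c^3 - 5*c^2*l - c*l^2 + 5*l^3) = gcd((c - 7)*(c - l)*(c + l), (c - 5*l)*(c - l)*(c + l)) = c^2 - l^2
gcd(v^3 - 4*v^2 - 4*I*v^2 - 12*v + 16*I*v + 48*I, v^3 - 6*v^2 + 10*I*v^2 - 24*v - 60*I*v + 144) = v - 6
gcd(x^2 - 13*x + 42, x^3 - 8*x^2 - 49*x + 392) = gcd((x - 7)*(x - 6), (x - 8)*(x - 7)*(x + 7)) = x - 7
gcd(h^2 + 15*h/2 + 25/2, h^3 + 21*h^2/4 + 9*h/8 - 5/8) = h + 5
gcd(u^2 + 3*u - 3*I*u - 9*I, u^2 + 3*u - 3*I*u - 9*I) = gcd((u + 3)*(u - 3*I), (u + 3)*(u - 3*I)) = u^2 + u*(3 - 3*I) - 9*I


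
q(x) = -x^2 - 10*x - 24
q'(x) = -2*x - 10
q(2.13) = -49.84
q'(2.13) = -14.26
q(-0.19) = -22.14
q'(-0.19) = -9.62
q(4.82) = -95.43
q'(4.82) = -19.64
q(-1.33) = -12.47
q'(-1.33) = -7.34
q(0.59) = -30.25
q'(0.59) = -11.18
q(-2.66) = -4.48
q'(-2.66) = -4.68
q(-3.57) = -1.04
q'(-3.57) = -2.86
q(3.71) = -74.86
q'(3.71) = -17.42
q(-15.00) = -99.00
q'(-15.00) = 20.00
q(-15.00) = -99.00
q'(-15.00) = 20.00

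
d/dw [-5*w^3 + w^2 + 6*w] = -15*w^2 + 2*w + 6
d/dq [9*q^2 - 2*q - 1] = 18*q - 2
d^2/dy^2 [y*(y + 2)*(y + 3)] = 6*y + 10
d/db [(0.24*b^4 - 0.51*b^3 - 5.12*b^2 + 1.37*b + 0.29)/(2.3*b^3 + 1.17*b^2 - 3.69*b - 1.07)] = (0.552*b^6 + 0.5616*b^5 + 8.5225*b^4 - 3.5654*b^3 + 16.926*b^2 + 10.2782*b - 0.3958)/(5.29*b^6 + 5.382*b^5 - 15.6051*b^4 - 13.5566*b^3 + 11.1123*b^2 + 7.8966*b + 1.1449)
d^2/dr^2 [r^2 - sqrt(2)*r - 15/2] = 2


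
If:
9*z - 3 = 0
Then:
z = 1/3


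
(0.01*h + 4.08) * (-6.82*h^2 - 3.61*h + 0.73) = -0.0682*h^3 - 27.8617*h^2 - 14.7215*h + 2.9784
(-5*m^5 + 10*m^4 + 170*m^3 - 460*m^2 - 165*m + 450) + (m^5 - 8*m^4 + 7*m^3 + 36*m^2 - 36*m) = -4*m^5 + 2*m^4 + 177*m^3 - 424*m^2 - 201*m + 450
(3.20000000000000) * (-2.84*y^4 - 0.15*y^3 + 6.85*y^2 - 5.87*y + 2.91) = -9.088*y^4 - 0.48*y^3 + 21.92*y^2 - 18.784*y + 9.312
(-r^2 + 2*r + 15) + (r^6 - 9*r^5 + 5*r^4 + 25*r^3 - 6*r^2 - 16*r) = r^6 - 9*r^5 + 5*r^4 + 25*r^3 - 7*r^2 - 14*r + 15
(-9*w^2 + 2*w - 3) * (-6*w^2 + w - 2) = 54*w^4 - 21*w^3 + 38*w^2 - 7*w + 6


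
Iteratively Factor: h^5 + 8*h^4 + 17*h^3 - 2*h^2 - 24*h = (h)*(h^4 + 8*h^3 + 17*h^2 - 2*h - 24) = h*(h + 4)*(h^3 + 4*h^2 + h - 6) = h*(h + 3)*(h + 4)*(h^2 + h - 2) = h*(h - 1)*(h + 3)*(h + 4)*(h + 2)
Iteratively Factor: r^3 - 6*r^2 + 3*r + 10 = (r + 1)*(r^2 - 7*r + 10) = (r - 2)*(r + 1)*(r - 5)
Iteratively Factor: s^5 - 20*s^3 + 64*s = (s - 2)*(s^4 + 2*s^3 - 16*s^2 - 32*s) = (s - 4)*(s - 2)*(s^3 + 6*s^2 + 8*s) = (s - 4)*(s - 2)*(s + 4)*(s^2 + 2*s) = s*(s - 4)*(s - 2)*(s + 4)*(s + 2)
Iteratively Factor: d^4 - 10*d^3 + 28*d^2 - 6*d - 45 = (d + 1)*(d^3 - 11*d^2 + 39*d - 45) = (d - 3)*(d + 1)*(d^2 - 8*d + 15) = (d - 3)^2*(d + 1)*(d - 5)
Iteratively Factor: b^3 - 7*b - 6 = (b + 2)*(b^2 - 2*b - 3) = (b + 1)*(b + 2)*(b - 3)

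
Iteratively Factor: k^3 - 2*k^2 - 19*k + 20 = (k + 4)*(k^2 - 6*k + 5) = (k - 5)*(k + 4)*(k - 1)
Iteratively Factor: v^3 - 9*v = (v + 3)*(v^2 - 3*v) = (v - 3)*(v + 3)*(v)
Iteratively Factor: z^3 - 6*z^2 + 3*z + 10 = (z + 1)*(z^2 - 7*z + 10) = (z - 2)*(z + 1)*(z - 5)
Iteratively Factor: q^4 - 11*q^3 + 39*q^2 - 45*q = (q - 3)*(q^3 - 8*q^2 + 15*q) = (q - 3)^2*(q^2 - 5*q) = (q - 5)*(q - 3)^2*(q)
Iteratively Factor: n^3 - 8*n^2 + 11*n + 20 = (n + 1)*(n^2 - 9*n + 20) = (n - 4)*(n + 1)*(n - 5)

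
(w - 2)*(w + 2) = w^2 - 4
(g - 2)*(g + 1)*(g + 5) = g^3 + 4*g^2 - 7*g - 10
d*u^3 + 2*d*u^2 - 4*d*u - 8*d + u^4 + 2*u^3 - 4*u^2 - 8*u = (d + u)*(u - 2)*(u + 2)^2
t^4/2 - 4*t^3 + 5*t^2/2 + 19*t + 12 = (t/2 + 1/2)*(t - 6)*(t - 4)*(t + 1)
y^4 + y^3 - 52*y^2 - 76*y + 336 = (y - 7)*(y - 2)*(y + 4)*(y + 6)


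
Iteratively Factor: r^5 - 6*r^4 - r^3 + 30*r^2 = (r + 2)*(r^4 - 8*r^3 + 15*r^2) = r*(r + 2)*(r^3 - 8*r^2 + 15*r) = r*(r - 3)*(r + 2)*(r^2 - 5*r) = r^2*(r - 3)*(r + 2)*(r - 5)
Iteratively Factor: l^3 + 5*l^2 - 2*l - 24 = (l + 3)*(l^2 + 2*l - 8) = (l + 3)*(l + 4)*(l - 2)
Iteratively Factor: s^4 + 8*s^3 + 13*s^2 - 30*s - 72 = (s + 3)*(s^3 + 5*s^2 - 2*s - 24) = (s + 3)*(s + 4)*(s^2 + s - 6) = (s + 3)^2*(s + 4)*(s - 2)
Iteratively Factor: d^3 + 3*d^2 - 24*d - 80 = (d - 5)*(d^2 + 8*d + 16) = (d - 5)*(d + 4)*(d + 4)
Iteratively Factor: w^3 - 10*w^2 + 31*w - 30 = (w - 2)*(w^2 - 8*w + 15) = (w - 5)*(w - 2)*(w - 3)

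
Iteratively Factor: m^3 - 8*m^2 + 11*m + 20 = (m + 1)*(m^2 - 9*m + 20) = (m - 4)*(m + 1)*(m - 5)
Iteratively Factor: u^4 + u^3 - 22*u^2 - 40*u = (u - 5)*(u^3 + 6*u^2 + 8*u) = (u - 5)*(u + 2)*(u^2 + 4*u) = (u - 5)*(u + 2)*(u + 4)*(u)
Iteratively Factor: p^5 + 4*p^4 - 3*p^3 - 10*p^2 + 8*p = (p - 1)*(p^4 + 5*p^3 + 2*p^2 - 8*p) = (p - 1)*(p + 2)*(p^3 + 3*p^2 - 4*p) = p*(p - 1)*(p + 2)*(p^2 + 3*p - 4) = p*(p - 1)^2*(p + 2)*(p + 4)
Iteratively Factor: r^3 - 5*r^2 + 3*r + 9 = (r - 3)*(r^2 - 2*r - 3) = (r - 3)*(r + 1)*(r - 3)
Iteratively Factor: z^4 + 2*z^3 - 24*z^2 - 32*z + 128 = (z - 4)*(z^3 + 6*z^2 - 32) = (z - 4)*(z + 4)*(z^2 + 2*z - 8) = (z - 4)*(z - 2)*(z + 4)*(z + 4)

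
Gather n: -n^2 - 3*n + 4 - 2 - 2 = -n^2 - 3*n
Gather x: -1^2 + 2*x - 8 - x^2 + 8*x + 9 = -x^2 + 10*x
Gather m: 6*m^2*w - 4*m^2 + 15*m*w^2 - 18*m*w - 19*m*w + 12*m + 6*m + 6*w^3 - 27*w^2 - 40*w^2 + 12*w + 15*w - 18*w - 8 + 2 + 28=m^2*(6*w - 4) + m*(15*w^2 - 37*w + 18) + 6*w^3 - 67*w^2 + 9*w + 22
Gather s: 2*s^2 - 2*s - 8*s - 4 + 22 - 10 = 2*s^2 - 10*s + 8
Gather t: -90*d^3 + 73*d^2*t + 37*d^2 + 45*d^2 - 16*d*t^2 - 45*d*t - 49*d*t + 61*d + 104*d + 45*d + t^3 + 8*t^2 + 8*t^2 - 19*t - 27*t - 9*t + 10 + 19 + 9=-90*d^3 + 82*d^2 + 210*d + t^3 + t^2*(16 - 16*d) + t*(73*d^2 - 94*d - 55) + 38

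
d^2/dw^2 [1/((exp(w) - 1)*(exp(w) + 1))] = 4*(exp(2*w) + 1)*exp(2*w)/(exp(6*w) - 3*exp(4*w) + 3*exp(2*w) - 1)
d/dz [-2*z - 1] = -2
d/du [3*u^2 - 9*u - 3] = 6*u - 9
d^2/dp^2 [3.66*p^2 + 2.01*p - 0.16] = 7.32000000000000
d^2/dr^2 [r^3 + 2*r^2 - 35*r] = 6*r + 4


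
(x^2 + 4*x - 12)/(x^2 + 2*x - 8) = (x + 6)/(x + 4)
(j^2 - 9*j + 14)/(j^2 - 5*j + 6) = (j - 7)/(j - 3)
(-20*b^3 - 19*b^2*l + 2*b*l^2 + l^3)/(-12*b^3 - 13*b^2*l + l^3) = (5*b + l)/(3*b + l)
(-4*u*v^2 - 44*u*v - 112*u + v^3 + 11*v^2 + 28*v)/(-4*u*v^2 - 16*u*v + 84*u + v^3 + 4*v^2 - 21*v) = (v + 4)/(v - 3)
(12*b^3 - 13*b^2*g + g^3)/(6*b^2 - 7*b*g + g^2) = (12*b^2 - b*g - g^2)/(6*b - g)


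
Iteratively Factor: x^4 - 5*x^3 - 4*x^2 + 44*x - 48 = (x - 2)*(x^3 - 3*x^2 - 10*x + 24) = (x - 4)*(x - 2)*(x^2 + x - 6) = (x - 4)*(x - 2)^2*(x + 3)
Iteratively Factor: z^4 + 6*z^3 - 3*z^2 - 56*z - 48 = (z + 4)*(z^3 + 2*z^2 - 11*z - 12) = (z + 4)^2*(z^2 - 2*z - 3) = (z - 3)*(z + 4)^2*(z + 1)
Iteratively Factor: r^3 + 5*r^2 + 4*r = (r + 1)*(r^2 + 4*r) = r*(r + 1)*(r + 4)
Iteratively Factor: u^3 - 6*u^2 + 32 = (u - 4)*(u^2 - 2*u - 8) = (u - 4)*(u + 2)*(u - 4)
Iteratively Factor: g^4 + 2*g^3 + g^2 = (g)*(g^3 + 2*g^2 + g) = g*(g + 1)*(g^2 + g) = g*(g + 1)^2*(g)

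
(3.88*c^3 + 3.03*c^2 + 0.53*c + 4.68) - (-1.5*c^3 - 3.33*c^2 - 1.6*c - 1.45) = 5.38*c^3 + 6.36*c^2 + 2.13*c + 6.13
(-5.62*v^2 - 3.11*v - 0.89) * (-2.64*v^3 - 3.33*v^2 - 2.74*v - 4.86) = 14.8368*v^5 + 26.925*v^4 + 28.1047*v^3 + 38.7983*v^2 + 17.5532*v + 4.3254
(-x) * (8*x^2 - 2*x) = -8*x^3 + 2*x^2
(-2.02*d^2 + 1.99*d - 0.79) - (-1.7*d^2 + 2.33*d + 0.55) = -0.32*d^2 - 0.34*d - 1.34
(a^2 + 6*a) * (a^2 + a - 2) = a^4 + 7*a^3 + 4*a^2 - 12*a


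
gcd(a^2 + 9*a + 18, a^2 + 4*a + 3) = a + 3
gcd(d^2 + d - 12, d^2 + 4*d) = d + 4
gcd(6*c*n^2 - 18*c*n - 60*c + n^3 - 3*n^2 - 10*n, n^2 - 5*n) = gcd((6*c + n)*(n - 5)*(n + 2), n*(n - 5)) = n - 5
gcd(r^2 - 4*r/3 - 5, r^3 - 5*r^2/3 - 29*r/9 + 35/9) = r + 5/3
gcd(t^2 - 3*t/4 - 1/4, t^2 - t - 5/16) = t + 1/4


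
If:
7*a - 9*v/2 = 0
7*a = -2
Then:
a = -2/7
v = -4/9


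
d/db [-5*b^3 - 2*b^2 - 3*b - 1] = -15*b^2 - 4*b - 3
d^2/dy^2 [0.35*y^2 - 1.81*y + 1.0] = 0.700000000000000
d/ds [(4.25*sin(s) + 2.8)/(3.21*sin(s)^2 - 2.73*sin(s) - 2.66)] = (-17.976*sin(s) + 6.82125*cos(2*s) - 10.48225)*cos(s)/(-3.21*sin(s)^2 + 2.73*sin(s) + 2.66)^2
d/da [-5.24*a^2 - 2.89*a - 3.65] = -10.48*a - 2.89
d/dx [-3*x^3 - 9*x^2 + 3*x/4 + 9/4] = -9*x^2 - 18*x + 3/4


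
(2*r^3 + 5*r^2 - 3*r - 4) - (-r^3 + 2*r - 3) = 3*r^3 + 5*r^2 - 5*r - 1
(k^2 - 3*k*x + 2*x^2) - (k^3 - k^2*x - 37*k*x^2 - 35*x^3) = -k^3 + k^2*x + k^2 + 37*k*x^2 - 3*k*x + 35*x^3 + 2*x^2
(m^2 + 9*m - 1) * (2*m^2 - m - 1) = 2*m^4 + 17*m^3 - 12*m^2 - 8*m + 1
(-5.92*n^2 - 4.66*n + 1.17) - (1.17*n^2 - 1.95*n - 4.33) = -7.09*n^2 - 2.71*n + 5.5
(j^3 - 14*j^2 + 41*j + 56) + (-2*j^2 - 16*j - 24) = j^3 - 16*j^2 + 25*j + 32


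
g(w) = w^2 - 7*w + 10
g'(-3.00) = -13.00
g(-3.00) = 40.00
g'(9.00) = 11.00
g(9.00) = 28.00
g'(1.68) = -3.64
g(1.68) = 1.06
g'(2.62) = -1.76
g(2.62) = -1.48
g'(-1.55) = -10.10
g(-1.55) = 23.25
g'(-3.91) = -14.82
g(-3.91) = 52.66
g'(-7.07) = -21.14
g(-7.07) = 109.47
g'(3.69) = 0.38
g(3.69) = -2.21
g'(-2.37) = -11.74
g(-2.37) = 32.21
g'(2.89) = -1.22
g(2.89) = -1.88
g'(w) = 2*w - 7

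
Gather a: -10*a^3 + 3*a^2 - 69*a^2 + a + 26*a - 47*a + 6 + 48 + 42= -10*a^3 - 66*a^2 - 20*a + 96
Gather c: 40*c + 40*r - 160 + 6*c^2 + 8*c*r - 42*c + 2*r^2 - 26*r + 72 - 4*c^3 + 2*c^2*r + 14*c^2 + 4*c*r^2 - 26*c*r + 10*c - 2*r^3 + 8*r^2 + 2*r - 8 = -4*c^3 + c^2*(2*r + 20) + c*(4*r^2 - 18*r + 8) - 2*r^3 + 10*r^2 + 16*r - 96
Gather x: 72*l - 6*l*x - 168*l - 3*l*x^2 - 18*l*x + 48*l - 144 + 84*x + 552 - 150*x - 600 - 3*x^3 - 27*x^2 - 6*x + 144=-48*l - 3*x^3 + x^2*(-3*l - 27) + x*(-24*l - 72) - 48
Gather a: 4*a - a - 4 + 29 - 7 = 3*a + 18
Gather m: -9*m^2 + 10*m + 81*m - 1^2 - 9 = -9*m^2 + 91*m - 10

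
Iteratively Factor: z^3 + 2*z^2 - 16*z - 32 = (z - 4)*(z^2 + 6*z + 8) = (z - 4)*(z + 2)*(z + 4)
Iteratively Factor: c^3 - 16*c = (c + 4)*(c^2 - 4*c) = (c - 4)*(c + 4)*(c)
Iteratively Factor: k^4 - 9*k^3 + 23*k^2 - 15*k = (k - 3)*(k^3 - 6*k^2 + 5*k) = (k - 5)*(k - 3)*(k^2 - k) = k*(k - 5)*(k - 3)*(k - 1)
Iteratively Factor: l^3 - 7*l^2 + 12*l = (l - 4)*(l^2 - 3*l) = (l - 4)*(l - 3)*(l)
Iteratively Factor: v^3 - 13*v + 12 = (v - 3)*(v^2 + 3*v - 4) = (v - 3)*(v + 4)*(v - 1)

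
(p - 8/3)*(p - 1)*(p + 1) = p^3 - 8*p^2/3 - p + 8/3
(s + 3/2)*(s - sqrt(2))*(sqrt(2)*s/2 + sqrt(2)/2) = sqrt(2)*s^3/2 - s^2 + 5*sqrt(2)*s^2/4 - 5*s/2 + 3*sqrt(2)*s/4 - 3/2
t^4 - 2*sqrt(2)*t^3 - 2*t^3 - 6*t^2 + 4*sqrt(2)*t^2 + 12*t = t*(t - 2)*(t - 3*sqrt(2))*(t + sqrt(2))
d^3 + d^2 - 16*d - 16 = (d - 4)*(d + 1)*(d + 4)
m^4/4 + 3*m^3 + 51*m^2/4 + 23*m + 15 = (m/4 + 1/2)*(m + 2)*(m + 3)*(m + 5)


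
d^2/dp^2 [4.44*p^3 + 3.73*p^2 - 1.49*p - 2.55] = 26.64*p + 7.46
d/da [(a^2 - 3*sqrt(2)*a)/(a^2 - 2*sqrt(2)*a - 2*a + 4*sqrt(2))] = (-2*a^2 + sqrt(2)*a^2 + 8*sqrt(2)*a - 24)/(a^4 - 4*sqrt(2)*a^3 - 4*a^3 + 12*a^2 + 16*sqrt(2)*a^2 - 32*a - 16*sqrt(2)*a + 32)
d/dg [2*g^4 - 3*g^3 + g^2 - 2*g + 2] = 8*g^3 - 9*g^2 + 2*g - 2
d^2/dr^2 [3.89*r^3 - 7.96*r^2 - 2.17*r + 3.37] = 23.34*r - 15.92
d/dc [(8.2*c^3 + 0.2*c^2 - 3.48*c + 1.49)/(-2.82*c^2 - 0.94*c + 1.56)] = (-23.124*c^4 - 15.416*c^3 + 28.3744*c^2 + 9.0276*c - 4.0282)/(7.9524*c^4 + 5.3016*c^3 - 7.9148*c^2 - 2.9328*c + 2.4336)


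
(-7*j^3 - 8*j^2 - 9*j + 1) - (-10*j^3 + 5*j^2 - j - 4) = 3*j^3 - 13*j^2 - 8*j + 5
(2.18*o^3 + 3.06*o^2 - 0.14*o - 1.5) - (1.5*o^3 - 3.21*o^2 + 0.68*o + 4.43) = 0.68*o^3 + 6.27*o^2 - 0.82*o - 5.93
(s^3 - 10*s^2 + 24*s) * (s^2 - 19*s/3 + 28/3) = s^5 - 49*s^4/3 + 290*s^3/3 - 736*s^2/3 + 224*s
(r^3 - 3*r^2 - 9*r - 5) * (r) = r^4 - 3*r^3 - 9*r^2 - 5*r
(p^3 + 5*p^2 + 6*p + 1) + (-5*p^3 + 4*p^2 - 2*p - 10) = -4*p^3 + 9*p^2 + 4*p - 9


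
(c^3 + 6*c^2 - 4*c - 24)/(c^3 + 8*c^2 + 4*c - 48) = (c + 2)/(c + 4)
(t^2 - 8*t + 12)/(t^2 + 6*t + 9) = (t^2 - 8*t + 12)/(t^2 + 6*t + 9)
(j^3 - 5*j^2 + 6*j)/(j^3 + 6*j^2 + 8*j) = (j^2 - 5*j + 6)/(j^2 + 6*j + 8)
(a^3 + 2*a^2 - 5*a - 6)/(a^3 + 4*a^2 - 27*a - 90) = (a^2 - a - 2)/(a^2 + a - 30)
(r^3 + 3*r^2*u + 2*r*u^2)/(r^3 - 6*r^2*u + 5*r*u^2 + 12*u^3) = r*(r + 2*u)/(r^2 - 7*r*u + 12*u^2)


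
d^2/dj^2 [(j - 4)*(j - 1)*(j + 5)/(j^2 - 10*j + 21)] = 4*(29*j^3 - 285*j^2 + 1023*j - 1415)/(j^6 - 30*j^5 + 363*j^4 - 2260*j^3 + 7623*j^2 - 13230*j + 9261)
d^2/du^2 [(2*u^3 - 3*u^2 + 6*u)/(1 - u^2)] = 2*(-8*u^3 + 9*u^2 - 24*u + 3)/(u^6 - 3*u^4 + 3*u^2 - 1)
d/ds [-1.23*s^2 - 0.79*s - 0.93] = -2.46*s - 0.79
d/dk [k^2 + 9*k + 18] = 2*k + 9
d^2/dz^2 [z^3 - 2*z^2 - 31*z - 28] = 6*z - 4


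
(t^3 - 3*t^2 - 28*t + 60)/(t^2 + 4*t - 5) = (t^2 - 8*t + 12)/(t - 1)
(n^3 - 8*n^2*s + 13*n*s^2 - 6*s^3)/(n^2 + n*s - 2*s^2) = (n^2 - 7*n*s + 6*s^2)/(n + 2*s)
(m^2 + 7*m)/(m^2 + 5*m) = (m + 7)/(m + 5)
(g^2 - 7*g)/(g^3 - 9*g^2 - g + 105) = g/(g^2 - 2*g - 15)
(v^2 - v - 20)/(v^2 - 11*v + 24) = (v^2 - v - 20)/(v^2 - 11*v + 24)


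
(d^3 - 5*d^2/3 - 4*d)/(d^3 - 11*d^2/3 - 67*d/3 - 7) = d*(-3*d^2 + 5*d + 12)/(-3*d^3 + 11*d^2 + 67*d + 21)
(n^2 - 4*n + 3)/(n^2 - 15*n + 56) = (n^2 - 4*n + 3)/(n^2 - 15*n + 56)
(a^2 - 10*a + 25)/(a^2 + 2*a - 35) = (a - 5)/(a + 7)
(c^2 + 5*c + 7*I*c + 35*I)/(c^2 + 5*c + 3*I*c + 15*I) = (c + 7*I)/(c + 3*I)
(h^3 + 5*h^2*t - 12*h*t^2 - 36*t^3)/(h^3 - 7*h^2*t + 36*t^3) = (-h - 6*t)/(-h + 6*t)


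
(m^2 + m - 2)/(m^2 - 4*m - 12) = (m - 1)/(m - 6)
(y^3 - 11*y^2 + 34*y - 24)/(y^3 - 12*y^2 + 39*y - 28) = (y - 6)/(y - 7)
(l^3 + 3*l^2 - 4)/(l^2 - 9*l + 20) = (l^3 + 3*l^2 - 4)/(l^2 - 9*l + 20)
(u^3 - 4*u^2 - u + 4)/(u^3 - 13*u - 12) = (u - 1)/(u + 3)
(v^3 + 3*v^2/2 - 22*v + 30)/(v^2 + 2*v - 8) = (v^2 + 7*v/2 - 15)/(v + 4)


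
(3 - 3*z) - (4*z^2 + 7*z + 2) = -4*z^2 - 10*z + 1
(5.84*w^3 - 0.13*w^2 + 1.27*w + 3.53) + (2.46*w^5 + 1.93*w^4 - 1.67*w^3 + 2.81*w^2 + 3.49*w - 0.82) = 2.46*w^5 + 1.93*w^4 + 4.17*w^3 + 2.68*w^2 + 4.76*w + 2.71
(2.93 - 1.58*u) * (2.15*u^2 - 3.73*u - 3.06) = -3.397*u^3 + 12.1929*u^2 - 6.0941*u - 8.9658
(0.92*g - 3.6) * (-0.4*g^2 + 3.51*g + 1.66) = -0.368*g^3 + 4.6692*g^2 - 11.1088*g - 5.976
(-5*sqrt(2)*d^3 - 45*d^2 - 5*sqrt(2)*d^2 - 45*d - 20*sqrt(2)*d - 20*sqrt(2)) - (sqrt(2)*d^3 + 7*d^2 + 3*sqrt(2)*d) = -6*sqrt(2)*d^3 - 52*d^2 - 5*sqrt(2)*d^2 - 45*d - 23*sqrt(2)*d - 20*sqrt(2)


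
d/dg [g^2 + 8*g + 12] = 2*g + 8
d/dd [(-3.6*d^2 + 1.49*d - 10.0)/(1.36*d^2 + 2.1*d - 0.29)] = (-9.5864*d^2 + 29.288*d + 20.5679)/(1.8496*d^4 + 5.712*d^3 + 3.6212*d^2 - 1.218*d + 0.0841)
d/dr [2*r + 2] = 2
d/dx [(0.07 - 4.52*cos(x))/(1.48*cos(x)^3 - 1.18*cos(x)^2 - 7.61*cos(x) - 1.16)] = (-13.3792*cos(x)^3 + 5.6444*cos(x)^2 - 0.165199999999999*cos(x) - 5.7759)*sin(x)/(2.1904*cos(x)^6 - 3.4928*cos(x)^5 - 21.1332*cos(x)^4 + 14.526*cos(x)^3 + 60.6497*cos(x)^2 + 17.6552*cos(x) + 1.3456)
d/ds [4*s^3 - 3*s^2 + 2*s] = 12*s^2 - 6*s + 2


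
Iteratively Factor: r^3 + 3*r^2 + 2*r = (r)*(r^2 + 3*r + 2) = r*(r + 2)*(r + 1)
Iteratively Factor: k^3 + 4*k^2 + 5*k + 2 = (k + 1)*(k^2 + 3*k + 2) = (k + 1)*(k + 2)*(k + 1)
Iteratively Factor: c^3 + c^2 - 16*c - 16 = (c + 1)*(c^2 - 16) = (c + 1)*(c + 4)*(c - 4)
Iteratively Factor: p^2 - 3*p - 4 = (p + 1)*(p - 4)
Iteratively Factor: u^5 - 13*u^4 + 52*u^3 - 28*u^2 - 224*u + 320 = (u - 4)*(u^4 - 9*u^3 + 16*u^2 + 36*u - 80) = (u - 4)*(u - 2)*(u^3 - 7*u^2 + 2*u + 40) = (u - 5)*(u - 4)*(u - 2)*(u^2 - 2*u - 8) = (u - 5)*(u - 4)^2*(u - 2)*(u + 2)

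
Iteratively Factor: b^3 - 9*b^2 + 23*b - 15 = (b - 1)*(b^2 - 8*b + 15) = (b - 3)*(b - 1)*(b - 5)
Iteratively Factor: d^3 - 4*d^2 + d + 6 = (d + 1)*(d^2 - 5*d + 6) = (d - 2)*(d + 1)*(d - 3)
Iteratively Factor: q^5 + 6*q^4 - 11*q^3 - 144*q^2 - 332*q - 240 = (q + 2)*(q^4 + 4*q^3 - 19*q^2 - 106*q - 120) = (q + 2)^2*(q^3 + 2*q^2 - 23*q - 60) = (q - 5)*(q + 2)^2*(q^2 + 7*q + 12) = (q - 5)*(q + 2)^2*(q + 3)*(q + 4)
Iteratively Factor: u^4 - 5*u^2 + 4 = (u - 2)*(u^3 + 2*u^2 - u - 2) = (u - 2)*(u - 1)*(u^2 + 3*u + 2) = (u - 2)*(u - 1)*(u + 1)*(u + 2)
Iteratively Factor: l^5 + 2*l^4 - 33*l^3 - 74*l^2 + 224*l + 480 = (l - 5)*(l^4 + 7*l^3 + 2*l^2 - 64*l - 96) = (l - 5)*(l + 4)*(l^3 + 3*l^2 - 10*l - 24) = (l - 5)*(l + 4)^2*(l^2 - l - 6) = (l - 5)*(l + 2)*(l + 4)^2*(l - 3)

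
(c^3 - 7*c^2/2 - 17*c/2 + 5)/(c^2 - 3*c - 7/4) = 2*(-2*c^3 + 7*c^2 + 17*c - 10)/(-4*c^2 + 12*c + 7)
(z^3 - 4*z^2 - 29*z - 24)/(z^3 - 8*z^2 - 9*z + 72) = (z + 1)/(z - 3)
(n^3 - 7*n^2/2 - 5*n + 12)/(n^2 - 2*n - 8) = n - 3/2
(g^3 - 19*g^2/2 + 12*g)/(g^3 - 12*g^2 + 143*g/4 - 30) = 2*g/(2*g - 5)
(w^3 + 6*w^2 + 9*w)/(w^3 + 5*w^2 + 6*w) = (w + 3)/(w + 2)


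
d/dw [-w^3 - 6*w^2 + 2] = 3*w*(-w - 4)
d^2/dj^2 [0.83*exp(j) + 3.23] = 0.83*exp(j)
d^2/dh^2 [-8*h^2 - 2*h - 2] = -16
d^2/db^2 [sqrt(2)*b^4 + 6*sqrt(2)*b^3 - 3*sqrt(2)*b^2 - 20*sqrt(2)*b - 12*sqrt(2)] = sqrt(2)*(12*b^2 + 36*b - 6)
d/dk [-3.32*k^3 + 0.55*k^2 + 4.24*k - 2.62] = -9.96*k^2 + 1.1*k + 4.24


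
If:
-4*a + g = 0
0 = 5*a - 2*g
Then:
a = 0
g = 0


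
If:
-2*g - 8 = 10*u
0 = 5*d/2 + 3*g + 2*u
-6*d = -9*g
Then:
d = 48/127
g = 32/127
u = -108/127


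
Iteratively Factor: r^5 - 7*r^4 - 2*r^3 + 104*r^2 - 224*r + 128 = (r + 4)*(r^4 - 11*r^3 + 42*r^2 - 64*r + 32) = (r - 4)*(r + 4)*(r^3 - 7*r^2 + 14*r - 8) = (r - 4)*(r - 1)*(r + 4)*(r^2 - 6*r + 8) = (r - 4)*(r - 2)*(r - 1)*(r + 4)*(r - 4)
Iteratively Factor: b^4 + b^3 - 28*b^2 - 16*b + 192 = (b + 4)*(b^3 - 3*b^2 - 16*b + 48) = (b + 4)^2*(b^2 - 7*b + 12) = (b - 3)*(b + 4)^2*(b - 4)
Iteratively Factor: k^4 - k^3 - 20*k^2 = (k - 5)*(k^3 + 4*k^2) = k*(k - 5)*(k^2 + 4*k) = k^2*(k - 5)*(k + 4)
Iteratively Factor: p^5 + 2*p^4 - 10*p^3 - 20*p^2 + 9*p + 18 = (p - 3)*(p^4 + 5*p^3 + 5*p^2 - 5*p - 6) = (p - 3)*(p - 1)*(p^3 + 6*p^2 + 11*p + 6) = (p - 3)*(p - 1)*(p + 1)*(p^2 + 5*p + 6) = (p - 3)*(p - 1)*(p + 1)*(p + 2)*(p + 3)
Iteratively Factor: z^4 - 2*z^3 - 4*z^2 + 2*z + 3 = (z - 1)*(z^3 - z^2 - 5*z - 3) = (z - 1)*(z + 1)*(z^2 - 2*z - 3) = (z - 3)*(z - 1)*(z + 1)*(z + 1)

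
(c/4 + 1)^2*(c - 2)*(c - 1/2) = c^4/16 + 11*c^3/32 - 3*c^2/16 - 2*c + 1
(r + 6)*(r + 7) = r^2 + 13*r + 42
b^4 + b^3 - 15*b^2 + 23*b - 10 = (b - 2)*(b - 1)^2*(b + 5)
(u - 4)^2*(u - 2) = u^3 - 10*u^2 + 32*u - 32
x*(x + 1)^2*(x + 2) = x^4 + 4*x^3 + 5*x^2 + 2*x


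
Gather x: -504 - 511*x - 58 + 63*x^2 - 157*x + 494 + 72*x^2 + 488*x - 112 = 135*x^2 - 180*x - 180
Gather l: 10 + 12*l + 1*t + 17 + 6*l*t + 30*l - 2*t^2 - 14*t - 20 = l*(6*t + 42) - 2*t^2 - 13*t + 7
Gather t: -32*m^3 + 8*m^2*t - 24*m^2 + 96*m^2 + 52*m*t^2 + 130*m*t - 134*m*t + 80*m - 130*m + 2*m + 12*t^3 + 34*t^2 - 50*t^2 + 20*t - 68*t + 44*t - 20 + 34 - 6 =-32*m^3 + 72*m^2 - 48*m + 12*t^3 + t^2*(52*m - 16) + t*(8*m^2 - 4*m - 4) + 8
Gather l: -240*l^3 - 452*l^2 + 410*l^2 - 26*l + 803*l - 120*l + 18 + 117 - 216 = -240*l^3 - 42*l^2 + 657*l - 81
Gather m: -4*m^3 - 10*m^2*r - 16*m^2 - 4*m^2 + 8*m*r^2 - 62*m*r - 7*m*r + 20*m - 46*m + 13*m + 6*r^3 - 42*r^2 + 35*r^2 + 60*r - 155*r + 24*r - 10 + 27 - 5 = -4*m^3 + m^2*(-10*r - 20) + m*(8*r^2 - 69*r - 13) + 6*r^3 - 7*r^2 - 71*r + 12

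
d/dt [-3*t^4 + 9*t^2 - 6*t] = -12*t^3 + 18*t - 6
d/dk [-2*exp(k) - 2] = -2*exp(k)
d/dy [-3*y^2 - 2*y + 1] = -6*y - 2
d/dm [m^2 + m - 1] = 2*m + 1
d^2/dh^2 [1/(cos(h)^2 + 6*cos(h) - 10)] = (-8*sin(h)^4 + 156*sin(h)^2 - 75*cos(h) - 9*cos(3*h) + 36)/(2*(-sin(h)^2 + 6*cos(h) - 9)^3)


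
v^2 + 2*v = v*(v + 2)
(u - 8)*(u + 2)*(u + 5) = u^3 - u^2 - 46*u - 80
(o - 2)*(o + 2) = o^2 - 4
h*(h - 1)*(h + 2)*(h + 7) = h^4 + 8*h^3 + 5*h^2 - 14*h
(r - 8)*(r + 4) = r^2 - 4*r - 32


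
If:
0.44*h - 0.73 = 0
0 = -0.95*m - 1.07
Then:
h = 1.66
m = -1.13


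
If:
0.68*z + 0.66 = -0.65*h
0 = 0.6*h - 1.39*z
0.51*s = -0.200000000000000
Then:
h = -0.70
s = -0.39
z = -0.30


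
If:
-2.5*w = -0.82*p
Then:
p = 3.04878048780488*w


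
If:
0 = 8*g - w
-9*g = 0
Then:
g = 0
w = 0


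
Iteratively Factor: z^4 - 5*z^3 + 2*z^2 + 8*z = (z - 4)*(z^3 - z^2 - 2*z) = (z - 4)*(z - 2)*(z^2 + z) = (z - 4)*(z - 2)*(z + 1)*(z)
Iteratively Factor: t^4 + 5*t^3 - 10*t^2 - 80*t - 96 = (t + 2)*(t^3 + 3*t^2 - 16*t - 48) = (t + 2)*(t + 4)*(t^2 - t - 12) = (t - 4)*(t + 2)*(t + 4)*(t + 3)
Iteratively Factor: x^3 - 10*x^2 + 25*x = (x - 5)*(x^2 - 5*x) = (x - 5)^2*(x)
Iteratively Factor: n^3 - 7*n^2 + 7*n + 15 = (n - 3)*(n^2 - 4*n - 5) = (n - 3)*(n + 1)*(n - 5)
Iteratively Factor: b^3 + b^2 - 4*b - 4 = (b + 1)*(b^2 - 4) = (b - 2)*(b + 1)*(b + 2)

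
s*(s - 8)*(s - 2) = s^3 - 10*s^2 + 16*s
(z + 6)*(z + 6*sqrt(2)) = z^2 + 6*z + 6*sqrt(2)*z + 36*sqrt(2)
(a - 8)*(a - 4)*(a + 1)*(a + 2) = a^4 - 9*a^3 - 2*a^2 + 72*a + 64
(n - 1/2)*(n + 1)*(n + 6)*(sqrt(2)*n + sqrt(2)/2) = sqrt(2)*n^4 + 7*sqrt(2)*n^3 + 23*sqrt(2)*n^2/4 - 7*sqrt(2)*n/4 - 3*sqrt(2)/2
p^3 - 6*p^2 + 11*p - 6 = (p - 3)*(p - 2)*(p - 1)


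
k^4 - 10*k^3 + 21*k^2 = k^2*(k - 7)*(k - 3)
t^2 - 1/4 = (t - 1/2)*(t + 1/2)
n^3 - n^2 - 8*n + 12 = (n - 2)^2*(n + 3)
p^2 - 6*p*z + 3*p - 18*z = (p + 3)*(p - 6*z)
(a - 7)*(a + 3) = a^2 - 4*a - 21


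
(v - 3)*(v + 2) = v^2 - v - 6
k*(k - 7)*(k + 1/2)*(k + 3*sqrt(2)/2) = k^4 - 13*k^3/2 + 3*sqrt(2)*k^3/2 - 39*sqrt(2)*k^2/4 - 7*k^2/2 - 21*sqrt(2)*k/4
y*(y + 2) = y^2 + 2*y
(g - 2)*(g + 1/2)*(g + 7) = g^3 + 11*g^2/2 - 23*g/2 - 7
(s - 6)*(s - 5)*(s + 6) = s^3 - 5*s^2 - 36*s + 180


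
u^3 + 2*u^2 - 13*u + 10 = (u - 2)*(u - 1)*(u + 5)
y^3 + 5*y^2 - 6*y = y*(y - 1)*(y + 6)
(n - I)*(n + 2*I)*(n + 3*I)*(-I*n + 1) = -I*n^4 + 5*n^3 + 5*I*n^2 + 5*n + 6*I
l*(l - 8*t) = l^2 - 8*l*t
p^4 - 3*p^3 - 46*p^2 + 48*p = p*(p - 8)*(p - 1)*(p + 6)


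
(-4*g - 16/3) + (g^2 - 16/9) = g^2 - 4*g - 64/9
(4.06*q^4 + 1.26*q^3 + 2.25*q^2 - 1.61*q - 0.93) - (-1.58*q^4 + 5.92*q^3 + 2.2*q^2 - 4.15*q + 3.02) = 5.64*q^4 - 4.66*q^3 + 0.0499999999999998*q^2 + 2.54*q - 3.95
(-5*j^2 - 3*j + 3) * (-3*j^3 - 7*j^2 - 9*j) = 15*j^5 + 44*j^4 + 57*j^3 + 6*j^2 - 27*j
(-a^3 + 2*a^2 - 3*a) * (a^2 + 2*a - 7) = -a^5 + 8*a^3 - 20*a^2 + 21*a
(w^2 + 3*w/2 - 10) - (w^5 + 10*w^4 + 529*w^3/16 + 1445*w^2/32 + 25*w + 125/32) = -w^5 - 10*w^4 - 529*w^3/16 - 1413*w^2/32 - 47*w/2 - 445/32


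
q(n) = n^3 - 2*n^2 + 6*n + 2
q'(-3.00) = 45.00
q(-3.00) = -61.00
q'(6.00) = 90.00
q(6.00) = 182.00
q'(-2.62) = 37.07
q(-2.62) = -45.43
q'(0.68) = 4.67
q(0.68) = 5.47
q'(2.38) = 13.47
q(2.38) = 18.43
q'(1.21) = 5.55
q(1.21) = 8.10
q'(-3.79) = 64.25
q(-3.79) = -103.91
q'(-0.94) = 12.41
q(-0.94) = -6.24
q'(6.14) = 94.54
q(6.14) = 194.92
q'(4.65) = 52.27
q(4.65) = 87.20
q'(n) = 3*n^2 - 4*n + 6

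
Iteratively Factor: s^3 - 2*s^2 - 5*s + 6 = (s - 3)*(s^2 + s - 2) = (s - 3)*(s - 1)*(s + 2)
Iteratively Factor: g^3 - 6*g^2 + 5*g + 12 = (g - 3)*(g^2 - 3*g - 4) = (g - 3)*(g + 1)*(g - 4)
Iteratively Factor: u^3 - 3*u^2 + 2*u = (u - 1)*(u^2 - 2*u) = (u - 2)*(u - 1)*(u)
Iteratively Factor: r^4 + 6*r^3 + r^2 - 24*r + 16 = (r + 4)*(r^3 + 2*r^2 - 7*r + 4) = (r + 4)^2*(r^2 - 2*r + 1) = (r - 1)*(r + 4)^2*(r - 1)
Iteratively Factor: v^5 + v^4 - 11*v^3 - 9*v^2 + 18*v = (v + 3)*(v^4 - 2*v^3 - 5*v^2 + 6*v) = (v - 1)*(v + 3)*(v^3 - v^2 - 6*v) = v*(v - 1)*(v + 3)*(v^2 - v - 6) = v*(v - 1)*(v + 2)*(v + 3)*(v - 3)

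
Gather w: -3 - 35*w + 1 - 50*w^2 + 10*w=-50*w^2 - 25*w - 2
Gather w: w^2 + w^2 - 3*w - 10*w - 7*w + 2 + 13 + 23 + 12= 2*w^2 - 20*w + 50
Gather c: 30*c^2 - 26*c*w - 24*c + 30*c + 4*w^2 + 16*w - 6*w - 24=30*c^2 + c*(6 - 26*w) + 4*w^2 + 10*w - 24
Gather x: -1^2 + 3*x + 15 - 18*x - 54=-15*x - 40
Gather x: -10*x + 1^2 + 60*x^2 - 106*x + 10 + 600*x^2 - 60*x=660*x^2 - 176*x + 11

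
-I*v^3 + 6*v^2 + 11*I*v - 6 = (v + 2*I)*(v + 3*I)*(-I*v + 1)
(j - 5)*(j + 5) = j^2 - 25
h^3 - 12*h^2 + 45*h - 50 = (h - 5)^2*(h - 2)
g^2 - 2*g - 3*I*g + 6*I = (g - 2)*(g - 3*I)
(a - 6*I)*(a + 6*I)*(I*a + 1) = I*a^3 + a^2 + 36*I*a + 36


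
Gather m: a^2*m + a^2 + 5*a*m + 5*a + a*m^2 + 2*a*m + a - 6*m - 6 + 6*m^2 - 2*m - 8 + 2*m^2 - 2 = a^2 + 6*a + m^2*(a + 8) + m*(a^2 + 7*a - 8) - 16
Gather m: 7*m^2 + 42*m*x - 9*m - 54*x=7*m^2 + m*(42*x - 9) - 54*x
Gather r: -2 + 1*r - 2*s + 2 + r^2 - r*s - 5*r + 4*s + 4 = r^2 + r*(-s - 4) + 2*s + 4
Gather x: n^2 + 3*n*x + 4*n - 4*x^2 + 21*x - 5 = n^2 + 4*n - 4*x^2 + x*(3*n + 21) - 5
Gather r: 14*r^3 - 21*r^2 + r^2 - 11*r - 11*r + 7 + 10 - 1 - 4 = 14*r^3 - 20*r^2 - 22*r + 12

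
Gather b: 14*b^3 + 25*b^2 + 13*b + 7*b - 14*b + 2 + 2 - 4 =14*b^3 + 25*b^2 + 6*b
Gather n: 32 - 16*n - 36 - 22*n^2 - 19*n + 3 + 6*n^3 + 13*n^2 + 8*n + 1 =6*n^3 - 9*n^2 - 27*n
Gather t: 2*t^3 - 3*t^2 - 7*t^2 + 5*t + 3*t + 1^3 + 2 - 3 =2*t^3 - 10*t^2 + 8*t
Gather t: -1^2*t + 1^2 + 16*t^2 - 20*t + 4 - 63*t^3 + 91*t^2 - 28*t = -63*t^3 + 107*t^2 - 49*t + 5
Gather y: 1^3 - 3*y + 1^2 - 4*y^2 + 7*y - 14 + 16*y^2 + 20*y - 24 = 12*y^2 + 24*y - 36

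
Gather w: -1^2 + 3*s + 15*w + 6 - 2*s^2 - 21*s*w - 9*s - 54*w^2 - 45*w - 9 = -2*s^2 - 6*s - 54*w^2 + w*(-21*s - 30) - 4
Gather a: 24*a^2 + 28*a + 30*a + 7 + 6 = 24*a^2 + 58*a + 13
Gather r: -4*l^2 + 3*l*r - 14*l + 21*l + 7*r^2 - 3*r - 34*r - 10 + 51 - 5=-4*l^2 + 7*l + 7*r^2 + r*(3*l - 37) + 36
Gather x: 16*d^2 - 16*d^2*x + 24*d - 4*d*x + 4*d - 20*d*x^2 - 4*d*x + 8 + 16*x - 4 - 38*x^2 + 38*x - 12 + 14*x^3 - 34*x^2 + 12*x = 16*d^2 + 28*d + 14*x^3 + x^2*(-20*d - 72) + x*(-16*d^2 - 8*d + 66) - 8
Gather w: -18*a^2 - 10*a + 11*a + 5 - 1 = -18*a^2 + a + 4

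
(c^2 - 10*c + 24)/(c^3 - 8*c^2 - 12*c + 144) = (c - 4)/(c^2 - 2*c - 24)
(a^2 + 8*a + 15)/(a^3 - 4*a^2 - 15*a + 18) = (a + 5)/(a^2 - 7*a + 6)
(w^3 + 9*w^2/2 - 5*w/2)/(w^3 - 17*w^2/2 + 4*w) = (w + 5)/(w - 8)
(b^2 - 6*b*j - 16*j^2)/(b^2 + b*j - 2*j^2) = (b - 8*j)/(b - j)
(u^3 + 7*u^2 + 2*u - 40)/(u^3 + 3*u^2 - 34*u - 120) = (u - 2)/(u - 6)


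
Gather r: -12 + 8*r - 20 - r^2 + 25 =-r^2 + 8*r - 7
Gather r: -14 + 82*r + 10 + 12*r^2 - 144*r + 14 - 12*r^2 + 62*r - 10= 0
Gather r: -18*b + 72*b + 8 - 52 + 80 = 54*b + 36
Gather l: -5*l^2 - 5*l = -5*l^2 - 5*l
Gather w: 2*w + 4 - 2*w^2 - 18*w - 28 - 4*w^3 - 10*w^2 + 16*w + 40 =-4*w^3 - 12*w^2 + 16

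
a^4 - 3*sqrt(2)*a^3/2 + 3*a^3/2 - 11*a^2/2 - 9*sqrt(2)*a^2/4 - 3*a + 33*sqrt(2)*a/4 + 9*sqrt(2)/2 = (a - 2)*(a + 1/2)*(a + 3)*(a - 3*sqrt(2)/2)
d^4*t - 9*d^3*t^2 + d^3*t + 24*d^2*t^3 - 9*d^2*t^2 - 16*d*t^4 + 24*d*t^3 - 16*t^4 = (d - 4*t)^2*(d - t)*(d*t + t)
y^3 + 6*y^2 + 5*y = y*(y + 1)*(y + 5)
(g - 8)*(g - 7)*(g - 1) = g^3 - 16*g^2 + 71*g - 56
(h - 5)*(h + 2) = h^2 - 3*h - 10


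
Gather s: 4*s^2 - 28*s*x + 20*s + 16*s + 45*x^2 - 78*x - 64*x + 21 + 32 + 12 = 4*s^2 + s*(36 - 28*x) + 45*x^2 - 142*x + 65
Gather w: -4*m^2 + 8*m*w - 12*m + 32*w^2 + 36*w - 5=-4*m^2 - 12*m + 32*w^2 + w*(8*m + 36) - 5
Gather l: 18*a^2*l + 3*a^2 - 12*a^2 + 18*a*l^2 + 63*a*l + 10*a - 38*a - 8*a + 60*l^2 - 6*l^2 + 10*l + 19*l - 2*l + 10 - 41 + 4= -9*a^2 - 36*a + l^2*(18*a + 54) + l*(18*a^2 + 63*a + 27) - 27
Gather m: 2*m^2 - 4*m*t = 2*m^2 - 4*m*t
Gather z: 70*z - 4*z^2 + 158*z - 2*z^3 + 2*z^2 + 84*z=-2*z^3 - 2*z^2 + 312*z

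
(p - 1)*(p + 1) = p^2 - 1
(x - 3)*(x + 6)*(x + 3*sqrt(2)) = x^3 + 3*x^2 + 3*sqrt(2)*x^2 - 18*x + 9*sqrt(2)*x - 54*sqrt(2)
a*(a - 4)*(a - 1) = a^3 - 5*a^2 + 4*a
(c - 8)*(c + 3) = c^2 - 5*c - 24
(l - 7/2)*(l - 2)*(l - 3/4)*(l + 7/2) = l^4 - 11*l^3/4 - 43*l^2/4 + 539*l/16 - 147/8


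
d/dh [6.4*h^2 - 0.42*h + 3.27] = 12.8*h - 0.42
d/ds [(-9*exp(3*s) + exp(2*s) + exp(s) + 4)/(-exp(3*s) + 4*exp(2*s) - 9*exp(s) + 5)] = (-35*exp(4*s) + 164*exp(3*s) - 136*exp(2*s) - 22*exp(s) + 41)*exp(s)/(exp(6*s) - 8*exp(5*s) + 34*exp(4*s) - 82*exp(3*s) + 121*exp(2*s) - 90*exp(s) + 25)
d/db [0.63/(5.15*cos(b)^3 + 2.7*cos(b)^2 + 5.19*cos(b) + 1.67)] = (9.7335*cos(b)^2 + 3.402*cos(b) + 3.2697)*sin(b)/(5.15*cos(b)^3 + 2.7*cos(b)^2 + 5.19*cos(b) + 1.67)^2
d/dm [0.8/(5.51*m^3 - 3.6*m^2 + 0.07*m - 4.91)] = (-13.224*m^2 + 5.76*m - 0.056)/(5.51*m^3 - 3.6*m^2 + 0.07*m - 4.91)^2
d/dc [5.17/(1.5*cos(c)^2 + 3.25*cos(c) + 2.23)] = (15.51*cos(c) + 16.8025)*sin(c)/(1.5*cos(c)^2 + 3.25*cos(c) + 2.23)^2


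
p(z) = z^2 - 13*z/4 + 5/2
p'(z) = 2*z - 13/4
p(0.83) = 0.49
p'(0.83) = -1.59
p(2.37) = 0.41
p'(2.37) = 1.49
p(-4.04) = 31.95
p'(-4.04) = -11.33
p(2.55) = 0.72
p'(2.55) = 1.85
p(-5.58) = 51.77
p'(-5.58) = -14.41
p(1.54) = -0.13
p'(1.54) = -0.17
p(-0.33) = 3.68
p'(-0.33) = -3.91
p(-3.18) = 22.95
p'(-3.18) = -9.61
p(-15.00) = 276.25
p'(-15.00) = -33.25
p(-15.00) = 276.25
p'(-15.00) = -33.25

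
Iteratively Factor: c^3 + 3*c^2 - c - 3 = (c + 3)*(c^2 - 1) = (c - 1)*(c + 3)*(c + 1)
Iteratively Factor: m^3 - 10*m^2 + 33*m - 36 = (m - 4)*(m^2 - 6*m + 9) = (m - 4)*(m - 3)*(m - 3)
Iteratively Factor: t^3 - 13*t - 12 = (t + 1)*(t^2 - t - 12) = (t - 4)*(t + 1)*(t + 3)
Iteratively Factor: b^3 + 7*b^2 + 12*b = (b + 4)*(b^2 + 3*b) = b*(b + 4)*(b + 3)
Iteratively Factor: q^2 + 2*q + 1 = (q + 1)*(q + 1)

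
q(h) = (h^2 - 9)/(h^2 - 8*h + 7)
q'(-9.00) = -0.04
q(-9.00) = 0.45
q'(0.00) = -1.47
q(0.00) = -1.29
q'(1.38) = -9.44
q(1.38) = 3.32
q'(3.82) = -0.83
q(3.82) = -0.62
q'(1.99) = -1.63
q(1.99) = 1.02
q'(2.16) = -1.28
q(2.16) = 0.77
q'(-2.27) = -0.20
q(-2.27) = -0.13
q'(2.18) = -1.24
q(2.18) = 0.75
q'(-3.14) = -0.14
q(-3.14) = 0.02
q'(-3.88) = -0.11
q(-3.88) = 0.11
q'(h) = 2*h/(h^2 - 8*h + 7) + (8 - 2*h)*(h^2 - 9)/(h^2 - 8*h + 7)^2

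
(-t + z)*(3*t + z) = -3*t^2 + 2*t*z + z^2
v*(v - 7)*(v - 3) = v^3 - 10*v^2 + 21*v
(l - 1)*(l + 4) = l^2 + 3*l - 4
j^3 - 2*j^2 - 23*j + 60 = (j - 4)*(j - 3)*(j + 5)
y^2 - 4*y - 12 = (y - 6)*(y + 2)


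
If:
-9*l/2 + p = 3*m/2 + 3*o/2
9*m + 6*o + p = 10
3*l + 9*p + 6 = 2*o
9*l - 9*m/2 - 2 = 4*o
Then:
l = -44/699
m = 5116/699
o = -2068/233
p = -610/233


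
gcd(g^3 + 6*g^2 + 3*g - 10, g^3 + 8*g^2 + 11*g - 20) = g^2 + 4*g - 5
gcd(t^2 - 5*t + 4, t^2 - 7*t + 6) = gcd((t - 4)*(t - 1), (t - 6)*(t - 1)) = t - 1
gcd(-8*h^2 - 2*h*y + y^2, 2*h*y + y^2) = 2*h + y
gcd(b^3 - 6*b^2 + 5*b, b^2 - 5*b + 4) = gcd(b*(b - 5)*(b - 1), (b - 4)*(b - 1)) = b - 1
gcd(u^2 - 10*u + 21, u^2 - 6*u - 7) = u - 7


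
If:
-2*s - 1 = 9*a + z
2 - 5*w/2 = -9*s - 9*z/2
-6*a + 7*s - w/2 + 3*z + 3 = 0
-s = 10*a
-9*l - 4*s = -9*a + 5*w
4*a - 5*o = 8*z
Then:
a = 5/349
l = 2395/3141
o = 2372/1745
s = -50/349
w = -430/349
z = -294/349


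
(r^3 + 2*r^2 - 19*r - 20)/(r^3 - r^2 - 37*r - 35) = (r - 4)/(r - 7)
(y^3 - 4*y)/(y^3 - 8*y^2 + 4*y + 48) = y*(y - 2)/(y^2 - 10*y + 24)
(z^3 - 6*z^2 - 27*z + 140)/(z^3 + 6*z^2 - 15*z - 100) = (z - 7)/(z + 5)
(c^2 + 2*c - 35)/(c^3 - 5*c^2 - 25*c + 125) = (c + 7)/(c^2 - 25)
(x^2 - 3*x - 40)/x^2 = 1 - 3/x - 40/x^2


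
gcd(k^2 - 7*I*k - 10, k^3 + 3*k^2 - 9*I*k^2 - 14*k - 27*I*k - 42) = k - 2*I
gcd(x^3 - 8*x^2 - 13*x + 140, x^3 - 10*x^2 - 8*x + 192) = x + 4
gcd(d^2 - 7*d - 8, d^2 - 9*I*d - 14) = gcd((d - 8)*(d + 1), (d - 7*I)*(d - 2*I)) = 1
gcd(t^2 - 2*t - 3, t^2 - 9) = t - 3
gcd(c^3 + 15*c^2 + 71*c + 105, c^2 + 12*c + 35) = c^2 + 12*c + 35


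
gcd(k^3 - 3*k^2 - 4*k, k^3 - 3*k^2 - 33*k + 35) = 1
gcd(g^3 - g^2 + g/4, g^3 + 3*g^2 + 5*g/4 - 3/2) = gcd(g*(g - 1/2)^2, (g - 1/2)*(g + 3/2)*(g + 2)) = g - 1/2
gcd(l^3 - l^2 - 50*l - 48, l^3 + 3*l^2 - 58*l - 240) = l^2 - 2*l - 48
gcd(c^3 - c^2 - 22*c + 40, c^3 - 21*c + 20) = c^2 + c - 20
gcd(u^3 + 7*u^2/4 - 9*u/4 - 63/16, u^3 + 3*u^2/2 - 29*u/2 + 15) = u - 3/2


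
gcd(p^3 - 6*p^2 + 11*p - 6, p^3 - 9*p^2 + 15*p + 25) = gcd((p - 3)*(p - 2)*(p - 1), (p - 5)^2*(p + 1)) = 1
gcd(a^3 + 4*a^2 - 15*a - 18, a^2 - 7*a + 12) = a - 3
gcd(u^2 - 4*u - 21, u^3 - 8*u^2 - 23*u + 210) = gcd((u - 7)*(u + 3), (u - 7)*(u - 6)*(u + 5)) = u - 7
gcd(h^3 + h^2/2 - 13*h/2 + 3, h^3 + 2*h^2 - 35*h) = 1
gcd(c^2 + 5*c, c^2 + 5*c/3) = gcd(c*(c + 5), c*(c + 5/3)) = c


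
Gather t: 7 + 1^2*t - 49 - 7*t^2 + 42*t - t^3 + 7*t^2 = -t^3 + 43*t - 42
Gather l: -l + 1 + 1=2 - l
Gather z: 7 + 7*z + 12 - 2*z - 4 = 5*z + 15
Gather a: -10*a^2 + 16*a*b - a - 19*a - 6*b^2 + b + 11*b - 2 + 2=-10*a^2 + a*(16*b - 20) - 6*b^2 + 12*b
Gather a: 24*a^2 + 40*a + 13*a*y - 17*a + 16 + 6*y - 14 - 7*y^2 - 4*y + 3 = 24*a^2 + a*(13*y + 23) - 7*y^2 + 2*y + 5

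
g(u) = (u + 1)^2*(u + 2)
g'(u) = (u + 1)^2 + (u + 2)*(2*u + 2)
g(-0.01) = 1.95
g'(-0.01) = 4.92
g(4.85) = 234.42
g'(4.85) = 114.37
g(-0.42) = 0.53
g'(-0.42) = 2.17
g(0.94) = 11.06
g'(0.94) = 15.17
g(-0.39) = 0.60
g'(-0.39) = 2.34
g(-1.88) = 0.09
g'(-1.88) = 0.56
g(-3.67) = -11.91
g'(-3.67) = 16.05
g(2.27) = 45.66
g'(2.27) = 38.62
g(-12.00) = -1210.00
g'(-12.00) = 341.00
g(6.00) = 392.00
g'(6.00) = 161.00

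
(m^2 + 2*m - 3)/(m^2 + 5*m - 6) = (m + 3)/(m + 6)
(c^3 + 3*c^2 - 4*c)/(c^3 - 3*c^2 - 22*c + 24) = c/(c - 6)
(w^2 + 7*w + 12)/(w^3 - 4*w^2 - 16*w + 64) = (w + 3)/(w^2 - 8*w + 16)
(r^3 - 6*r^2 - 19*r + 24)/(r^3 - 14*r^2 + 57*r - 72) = (r^2 + 2*r - 3)/(r^2 - 6*r + 9)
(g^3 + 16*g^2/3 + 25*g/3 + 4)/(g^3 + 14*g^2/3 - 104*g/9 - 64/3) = 3*(g^2 + 4*g + 3)/(3*g^2 + 10*g - 48)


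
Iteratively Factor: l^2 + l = (l)*(l + 1)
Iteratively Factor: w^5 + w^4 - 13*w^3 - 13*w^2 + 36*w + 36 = (w - 3)*(w^4 + 4*w^3 - w^2 - 16*w - 12) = (w - 3)*(w - 2)*(w^3 + 6*w^2 + 11*w + 6) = (w - 3)*(w - 2)*(w + 2)*(w^2 + 4*w + 3) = (w - 3)*(w - 2)*(w + 1)*(w + 2)*(w + 3)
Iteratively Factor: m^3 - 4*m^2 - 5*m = (m)*(m^2 - 4*m - 5) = m*(m + 1)*(m - 5)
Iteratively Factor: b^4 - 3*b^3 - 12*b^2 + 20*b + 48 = (b - 4)*(b^3 + b^2 - 8*b - 12) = (b - 4)*(b + 2)*(b^2 - b - 6) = (b - 4)*(b - 3)*(b + 2)*(b + 2)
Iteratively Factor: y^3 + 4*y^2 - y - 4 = (y - 1)*(y^2 + 5*y + 4) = (y - 1)*(y + 1)*(y + 4)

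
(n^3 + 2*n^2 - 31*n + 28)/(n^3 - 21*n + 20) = (n + 7)/(n + 5)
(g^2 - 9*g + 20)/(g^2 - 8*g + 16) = (g - 5)/(g - 4)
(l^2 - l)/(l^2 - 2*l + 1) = l/(l - 1)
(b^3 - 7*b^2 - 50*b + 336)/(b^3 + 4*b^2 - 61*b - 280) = (b - 6)/(b + 5)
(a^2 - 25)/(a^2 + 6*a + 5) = (a - 5)/(a + 1)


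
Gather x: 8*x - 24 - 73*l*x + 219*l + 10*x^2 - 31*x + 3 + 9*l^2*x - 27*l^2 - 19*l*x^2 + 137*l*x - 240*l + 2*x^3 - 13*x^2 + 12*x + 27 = -27*l^2 - 21*l + 2*x^3 + x^2*(-19*l - 3) + x*(9*l^2 + 64*l - 11) + 6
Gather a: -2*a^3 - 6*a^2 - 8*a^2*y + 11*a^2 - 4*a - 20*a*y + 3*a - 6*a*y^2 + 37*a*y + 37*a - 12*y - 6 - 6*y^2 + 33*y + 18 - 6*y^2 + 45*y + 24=-2*a^3 + a^2*(5 - 8*y) + a*(-6*y^2 + 17*y + 36) - 12*y^2 + 66*y + 36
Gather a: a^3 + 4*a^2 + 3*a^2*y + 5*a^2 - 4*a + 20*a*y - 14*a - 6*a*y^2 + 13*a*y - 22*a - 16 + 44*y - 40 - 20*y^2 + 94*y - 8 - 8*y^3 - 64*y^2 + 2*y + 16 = a^3 + a^2*(3*y + 9) + a*(-6*y^2 + 33*y - 40) - 8*y^3 - 84*y^2 + 140*y - 48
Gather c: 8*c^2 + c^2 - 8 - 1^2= 9*c^2 - 9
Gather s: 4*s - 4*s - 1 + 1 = 0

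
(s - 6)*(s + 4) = s^2 - 2*s - 24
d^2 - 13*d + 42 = (d - 7)*(d - 6)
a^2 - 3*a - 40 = (a - 8)*(a + 5)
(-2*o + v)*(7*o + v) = -14*o^2 + 5*o*v + v^2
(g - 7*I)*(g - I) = g^2 - 8*I*g - 7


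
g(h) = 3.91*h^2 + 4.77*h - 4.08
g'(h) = 7.82*h + 4.77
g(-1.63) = -1.47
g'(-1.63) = -7.98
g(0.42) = -1.39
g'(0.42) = 8.05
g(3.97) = 76.48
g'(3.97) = 35.82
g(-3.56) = 28.49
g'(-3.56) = -23.07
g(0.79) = 2.13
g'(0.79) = 10.95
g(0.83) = 2.57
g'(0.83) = 11.26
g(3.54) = 61.80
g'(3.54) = 32.45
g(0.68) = 0.97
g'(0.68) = 10.09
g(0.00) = -4.08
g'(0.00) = 4.77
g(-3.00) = 16.80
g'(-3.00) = -18.69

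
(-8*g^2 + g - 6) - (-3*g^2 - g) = -5*g^2 + 2*g - 6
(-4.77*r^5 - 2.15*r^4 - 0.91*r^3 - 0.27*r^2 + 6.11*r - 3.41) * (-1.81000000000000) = 8.6337*r^5 + 3.8915*r^4 + 1.6471*r^3 + 0.4887*r^2 - 11.0591*r + 6.1721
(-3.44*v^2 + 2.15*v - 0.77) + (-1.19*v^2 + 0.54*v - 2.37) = -4.63*v^2 + 2.69*v - 3.14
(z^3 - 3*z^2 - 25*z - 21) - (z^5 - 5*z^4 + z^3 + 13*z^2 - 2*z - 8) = -z^5 + 5*z^4 - 16*z^2 - 23*z - 13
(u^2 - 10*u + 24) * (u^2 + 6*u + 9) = u^4 - 4*u^3 - 27*u^2 + 54*u + 216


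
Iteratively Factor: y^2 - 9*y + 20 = (y - 5)*(y - 4)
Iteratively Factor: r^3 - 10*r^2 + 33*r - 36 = (r - 3)*(r^2 - 7*r + 12) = (r - 3)^2*(r - 4)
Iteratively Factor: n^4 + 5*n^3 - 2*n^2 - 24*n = (n + 4)*(n^3 + n^2 - 6*n) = n*(n + 4)*(n^2 + n - 6) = n*(n - 2)*(n + 4)*(n + 3)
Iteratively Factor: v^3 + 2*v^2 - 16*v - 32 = (v + 4)*(v^2 - 2*v - 8) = (v - 4)*(v + 4)*(v + 2)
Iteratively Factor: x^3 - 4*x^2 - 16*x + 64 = (x - 4)*(x^2 - 16) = (x - 4)*(x + 4)*(x - 4)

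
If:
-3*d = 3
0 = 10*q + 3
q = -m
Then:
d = -1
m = 3/10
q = -3/10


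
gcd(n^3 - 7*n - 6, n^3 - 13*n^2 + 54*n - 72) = n - 3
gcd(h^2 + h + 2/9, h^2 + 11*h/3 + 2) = h + 2/3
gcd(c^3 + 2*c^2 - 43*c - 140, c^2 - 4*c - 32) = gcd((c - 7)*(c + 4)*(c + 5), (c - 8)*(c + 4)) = c + 4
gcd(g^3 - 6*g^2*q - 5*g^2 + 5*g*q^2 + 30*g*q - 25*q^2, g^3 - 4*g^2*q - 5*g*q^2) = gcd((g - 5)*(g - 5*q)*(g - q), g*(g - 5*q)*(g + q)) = -g + 5*q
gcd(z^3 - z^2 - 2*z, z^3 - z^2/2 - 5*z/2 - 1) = z^2 - z - 2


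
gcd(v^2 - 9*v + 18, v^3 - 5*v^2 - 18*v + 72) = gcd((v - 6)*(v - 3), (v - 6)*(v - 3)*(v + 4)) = v^2 - 9*v + 18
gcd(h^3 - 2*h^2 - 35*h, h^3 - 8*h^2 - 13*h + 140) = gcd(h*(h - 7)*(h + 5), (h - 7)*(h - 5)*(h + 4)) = h - 7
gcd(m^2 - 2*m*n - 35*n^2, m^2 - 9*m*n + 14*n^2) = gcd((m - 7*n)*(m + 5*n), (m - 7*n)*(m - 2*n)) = m - 7*n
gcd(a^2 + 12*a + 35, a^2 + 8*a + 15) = a + 5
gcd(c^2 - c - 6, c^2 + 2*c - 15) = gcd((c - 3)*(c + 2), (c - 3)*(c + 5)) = c - 3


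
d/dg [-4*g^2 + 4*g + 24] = 4 - 8*g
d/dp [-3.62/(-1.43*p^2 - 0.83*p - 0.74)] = (-10.3532*p - 3.0046)/(1.43*p^2 + 0.83*p + 0.74)^2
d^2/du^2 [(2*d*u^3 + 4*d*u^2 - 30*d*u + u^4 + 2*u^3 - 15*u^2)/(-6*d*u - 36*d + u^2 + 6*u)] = 2*(-4*u*(-3*d + u + 3)^2*(2*d*u^2 + 4*d*u - 30*d + u^3 + 2*u^2 - 15*u) + (6*d*u + 36*d - u^2 - 6*u)^2*(-6*d*u - 4*d - 6*u^2 - 6*u + 15) + (6*d*u + 36*d - u^2 - 6*u)*(-2*d*u^3 - 4*d*u^2 + 30*d*u - u^4 - 2*u^3 + 15*u^2 - 4*(-3*d + u + 3)*(3*d*u^2 + 4*d*u - 15*d + 2*u^3 + 3*u^2 - 15*u)))/(6*d*u + 36*d - u^2 - 6*u)^3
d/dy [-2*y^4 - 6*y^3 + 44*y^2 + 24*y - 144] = -8*y^3 - 18*y^2 + 88*y + 24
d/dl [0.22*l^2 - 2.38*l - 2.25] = 0.44*l - 2.38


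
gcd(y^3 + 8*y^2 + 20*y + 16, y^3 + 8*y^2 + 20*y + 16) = y^3 + 8*y^2 + 20*y + 16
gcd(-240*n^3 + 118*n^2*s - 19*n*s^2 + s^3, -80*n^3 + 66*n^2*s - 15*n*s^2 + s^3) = 40*n^2 - 13*n*s + s^2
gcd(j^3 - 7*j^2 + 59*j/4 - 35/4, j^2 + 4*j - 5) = j - 1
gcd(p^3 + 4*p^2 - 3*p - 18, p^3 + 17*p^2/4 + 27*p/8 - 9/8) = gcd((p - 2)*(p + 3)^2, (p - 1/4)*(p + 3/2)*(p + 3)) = p + 3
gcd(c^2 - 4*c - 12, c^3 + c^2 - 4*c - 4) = c + 2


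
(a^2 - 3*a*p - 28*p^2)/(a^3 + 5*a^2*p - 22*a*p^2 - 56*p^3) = (a^2 - 3*a*p - 28*p^2)/(a^3 + 5*a^2*p - 22*a*p^2 - 56*p^3)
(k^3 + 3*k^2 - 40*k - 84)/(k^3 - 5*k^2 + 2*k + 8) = (k^3 + 3*k^2 - 40*k - 84)/(k^3 - 5*k^2 + 2*k + 8)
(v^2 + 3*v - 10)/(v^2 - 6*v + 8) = (v + 5)/(v - 4)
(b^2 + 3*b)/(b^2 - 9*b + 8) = b*(b + 3)/(b^2 - 9*b + 8)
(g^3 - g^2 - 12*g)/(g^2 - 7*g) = (g^2 - g - 12)/(g - 7)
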